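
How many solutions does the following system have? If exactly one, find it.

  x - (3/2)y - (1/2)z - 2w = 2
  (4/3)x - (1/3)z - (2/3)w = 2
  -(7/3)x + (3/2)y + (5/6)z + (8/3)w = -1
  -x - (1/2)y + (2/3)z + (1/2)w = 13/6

no solution

Row-reduce:
R2 ← R2 − 4/3·R1.
R3 ← R3 + 7/3·R1.
R4 ← R4 + 1·R1.
R2 ← R2 / (2).
R1 ← R1 + 3/2·R2.
R3 ← R3 + 2·R2.
R4 ← R4 + 2·R2.
Swap R3 and R4.
R3 ← R3 / (1/2).
R1 ← R1 + 1/4·R3.
R2 ← R2 − 1/6·R3.
Row 4 reduces to 0 = 3, a contradiction. The system is inconsistent.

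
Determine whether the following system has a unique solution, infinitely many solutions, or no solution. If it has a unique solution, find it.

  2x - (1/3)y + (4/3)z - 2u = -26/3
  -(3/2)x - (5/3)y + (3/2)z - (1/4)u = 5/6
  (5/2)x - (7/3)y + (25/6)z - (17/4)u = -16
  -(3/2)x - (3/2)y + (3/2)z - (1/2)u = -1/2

no solution

Row-reduce:
R1 ← R1 / (2).
R2 ← R2 + 3/2·R1.
R3 ← R3 − 5/2·R1.
R4 ← R4 + 3/2·R1.
R2 ← R2 / (-23/12).
R1 ← R1 + 1/6·R2.
R3 ← R3 + 23/12·R2.
R4 ← R4 + 7/4·R2.
Swap R3 and R4.
R3 ← R3 / (5/23).
R1 ← R1 − 31/69·R3.
R2 ← R2 + 30/23·R3.
Row 4 reduces to 0 = 1/2, a contradiction. The system is inconsistent.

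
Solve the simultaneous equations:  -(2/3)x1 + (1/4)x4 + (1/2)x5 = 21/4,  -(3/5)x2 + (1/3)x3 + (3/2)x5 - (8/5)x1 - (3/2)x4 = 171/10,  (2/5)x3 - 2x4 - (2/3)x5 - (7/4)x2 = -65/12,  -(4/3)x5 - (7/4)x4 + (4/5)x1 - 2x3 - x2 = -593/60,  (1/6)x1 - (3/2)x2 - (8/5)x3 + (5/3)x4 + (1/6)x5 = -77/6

Row-reduce the augmented matrix:
R1 ← R1 / (-2/3).
R2 ← R2 + 8/5·R1.
R4 ← R4 − 4/5·R1.
R5 ← R5 − 1/6·R1.
R2 ← R2 / (-3/5).
R3 ← R3 + 7/4·R2.
R4 ← R4 + 1·R2.
R5 ← R5 + 3/2·R2.
R3 ← R3 / (-103/180).
R2 ← R2 + 5/9·R3.
R4 ← R4 + 23/9·R3.
R5 ← R5 + 73/30·R3.
R4 ← R4 / (-33727/2060).
R1 ← R1 + 3/8·R4.
R2 ← R2 + 52/103·R4.
R3 ← R3 + 1485/206·R4.
R5 ← R5 + 52219/4944·R4.
R5 ← R5 / (5952899/2428344).
R1 ← R1 + 118645/134908·R5.
R2 ← R2 − 27740/33727·R5.
R3 ← R3 − 13875/67454·R5.
R4 ← R4 + 34928/101181·R5.
Reading off the reduced rows gives x1 = -6, x2 = 5, x3 = 0, x4 = -3, x5 = 4.

x1 = -6, x2 = 5, x3 = 0, x4 = -3, x5 = 4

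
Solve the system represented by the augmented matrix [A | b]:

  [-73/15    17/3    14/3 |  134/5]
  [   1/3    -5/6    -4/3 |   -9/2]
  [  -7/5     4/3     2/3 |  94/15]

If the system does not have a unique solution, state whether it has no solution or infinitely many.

no solution

Row-reduce:
R1 ← R1 / (-73/15).
R2 ← R2 − 1/3·R1.
R3 ← R3 + 7/5·R1.
R2 ← R2 / (-65/146).
R1 ← R1 + 85/73·R2.
R3 ← R3 + 65/219·R2.
Row 3 reduces to 0 = 1/3, a contradiction. The system is inconsistent.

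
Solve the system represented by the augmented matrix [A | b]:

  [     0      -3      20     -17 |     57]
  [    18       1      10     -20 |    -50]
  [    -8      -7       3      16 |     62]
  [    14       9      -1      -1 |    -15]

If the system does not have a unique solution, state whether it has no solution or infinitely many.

x_1 = -3, x_2 = 4, x_3 = 6, x_4 = 3

Row-reduce the augmented matrix:
Swap R1 and R2.
R1 ← R1 / (18).
R3 ← R3 + 8·R1.
R4 ← R4 − 14·R1.
R2 ← R2 / (-3).
R1 ← R1 − 1/18·R2.
R3 ← R3 + 59/9·R2.
R4 ← R4 − 74/9·R2.
R3 ← R3 / (-979/27).
R1 ← R1 − 25/27·R3.
R2 ← R2 + 20/3·R3.
R4 ← R4 − 1243/27·R3.
R4 ← R4 / (2150/89).
R1 ← R1 + 579/1958·R4.
R2 ← R2 + 2419/979·R4.
R3 ← R3 + 1195/979·R4.
Reading off the reduced rows gives x_1 = -3, x_2 = 4, x_3 = 6, x_4 = 3.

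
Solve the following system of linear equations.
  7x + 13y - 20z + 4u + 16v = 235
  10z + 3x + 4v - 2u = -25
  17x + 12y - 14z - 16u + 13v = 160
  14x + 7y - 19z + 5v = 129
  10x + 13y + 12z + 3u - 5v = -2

x = -1, y = 6, z = -4, u = 1, v = 5

Row-reduce the augmented matrix:
R1 ← R1 / (7).
R2 ← R2 − 3·R1.
R3 ← R3 − 17·R1.
R4 ← R4 − 14·R1.
R5 ← R5 − 10·R1.
R2 ← R2 / (-39/7).
R1 ← R1 − 13/7·R2.
R3 ← R3 + 137/7·R2.
R4 ← R4 + 19·R2.
R5 ← R5 + 39/7·R2.
R3 ← R3 / (-92/3).
R1 ← R1 − 10/3·R3.
R2 ← R2 + 10/3·R3.
R4 ← R4 + 127/3·R3.
R5 ← R5 − 22·R3.
R4 ← R4 / (1019/46).
R1 ← R1 + 47/23·R4.
R2 ← R2 − 47/23·R4.
R3 ← R3 − 19/46·R4.
R5 ← R5 + 186/23·R4.
R5 ← R5 / (-918719/26494).
R1 ← R1 − 483/13247·R5.
R2 ← R2 − 23973/13247·R5.
R3 ← R3 − 5702/13247·R5.
R4 ← R4 − 5481/26494·R5.
Reading off the reduced rows gives x = -1, y = 6, z = -4, u = 1, v = 5.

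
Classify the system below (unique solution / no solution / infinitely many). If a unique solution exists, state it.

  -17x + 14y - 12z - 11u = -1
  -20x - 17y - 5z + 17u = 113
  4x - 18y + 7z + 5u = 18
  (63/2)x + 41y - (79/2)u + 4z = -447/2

no solution

Row-reduce:
R1 ← R1 / (-17).
R2 ← R2 + 20·R1.
R3 ← R3 − 4·R1.
R4 ← R4 − 63/2·R1.
R2 ← R2 / (-569/17).
R1 ← R1 + 14/17·R2.
R3 ← R3 + 250/17·R2.
R4 ← R4 − 1138/17·R2.
R3 ← R3 / (97/569).
R1 ← R1 − 274/569·R3.
R2 ← R2 + 155/569·R3.
Row 4 reduces to 0 = 3, a contradiction. The system is inconsistent.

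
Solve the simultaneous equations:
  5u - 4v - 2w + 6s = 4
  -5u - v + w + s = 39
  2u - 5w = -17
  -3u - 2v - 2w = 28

u = -6, v = -6, w = 1, s = 2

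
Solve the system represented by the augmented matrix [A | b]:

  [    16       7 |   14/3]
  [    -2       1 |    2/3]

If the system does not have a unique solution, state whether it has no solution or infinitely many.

x_1 = 0, x_2 = 2/3

From equation 2: x_2 = 2/3 + 2·x_1.
Substitute into equation 1 and solve: x_1 = 0.
Then x_2 = 2/3.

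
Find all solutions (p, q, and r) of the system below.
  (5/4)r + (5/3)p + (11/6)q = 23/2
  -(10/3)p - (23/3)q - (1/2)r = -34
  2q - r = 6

no solution

Row-reduce:
R1 ← R1 / (5/3).
R2 ← R2 + 10/3·R1.
R2 ← R2 / (-4).
R1 ← R1 − 11/10·R2.
R3 ← R3 − 2·R2.
Row 3 reduces to 0 = 1/2, a contradiction. The system is inconsistent.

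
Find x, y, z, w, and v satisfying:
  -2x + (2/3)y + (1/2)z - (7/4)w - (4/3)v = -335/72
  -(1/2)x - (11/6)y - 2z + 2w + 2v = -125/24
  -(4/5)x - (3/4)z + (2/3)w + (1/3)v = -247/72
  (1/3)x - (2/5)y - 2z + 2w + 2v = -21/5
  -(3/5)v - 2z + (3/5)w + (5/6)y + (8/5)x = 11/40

Row-reduce the augmented matrix:
R1 ← R1 / (-2).
R2 ← R2 + 1/2·R1.
R3 ← R3 + 4/5·R1.
R4 ← R4 − 1/3·R1.
R5 ← R5 − 8/5·R1.
R2 ← R2 / (-2).
R1 ← R1 + 1/3·R2.
R3 ← R3 + 4/15·R2.
R4 ← R4 + 13/45·R2.
R5 ← R5 − 41/30·R2.
R3 ← R3 / (-2/3).
R1 ← R1 − 5/48·R3.
R2 ← R2 − 17/16·R3.
R4 ← R4 + 1159/720·R3.
R5 ← R5 + 293/96·R3.
R4 ← R4 / (-13351/11520).
R1 ← R1 − 485/768·R4.
R2 ← R2 − 113/256·R4.
R3 ← R3 + 25/16·R4.
R5 ← R5 + 29977/7680·R4.
R5 ← R5 / (-45446/15405).
R1 ← R1 − 430/1027·R5.
R2 ← R2 + 250/1027·R5.
R3 ← R3 + 2980/3081·R5.
R4 ← R4 + 88/1027·R5.
Reading off the reduced rows gives x = 5/2, y = -3/4, z = 5/2, w = 3/2, v = -5/3.

x = 5/2, y = -3/4, z = 5/2, w = 3/2, v = -5/3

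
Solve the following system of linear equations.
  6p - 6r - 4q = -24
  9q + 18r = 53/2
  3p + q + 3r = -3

no solution

Row-reduce:
R1 ← R1 / (6).
R3 ← R3 − 3·R1.
R2 ← R2 / (9).
R1 ← R1 + 2/3·R2.
R3 ← R3 − 3·R2.
Row 3 reduces to 0 = 1/6, a contradiction. The system is inconsistent.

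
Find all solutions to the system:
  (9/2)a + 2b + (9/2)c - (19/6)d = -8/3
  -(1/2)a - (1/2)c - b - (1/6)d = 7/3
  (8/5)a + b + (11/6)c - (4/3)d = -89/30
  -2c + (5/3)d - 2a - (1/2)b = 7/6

Row-reduce:
R1 ← R1 / (9/2).
R2 ← R2 + 1/2·R1.
R3 ← R3 − 8/5·R1.
R4 ← R4 + 2·R1.
R2 ← R2 / (-7/9).
R1 ← R1 − 4/9·R2.
R3 ← R3 − 13/45·R2.
R4 ← R4 − 7/18·R2.
R3 ← R3 / (7/30).
R1 ← R1 − 1·R3.
Row 4 reduces to 0 = 1, a contradiction. The system is inconsistent.

no solution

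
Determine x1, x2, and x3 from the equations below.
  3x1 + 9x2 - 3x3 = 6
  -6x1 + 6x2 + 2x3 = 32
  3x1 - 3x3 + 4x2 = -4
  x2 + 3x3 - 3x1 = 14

x1 = -3, x2 = 2, x3 = 1

Row-reduce the augmented matrix:
R1 ← R1 / (3).
R2 ← R2 + 6·R1.
R3 ← R3 − 3·R1.
R4 ← R4 + 3·R1.
R2 ← R2 / (24).
R1 ← R1 − 3·R2.
R3 ← R3 + 5·R2.
R4 ← R4 − 10·R2.
R3 ← R3 / (-5/6).
R1 ← R1 + 1/2·R3.
R2 ← R2 + 1/6·R3.
R4 ← R4 − 5/3·R3.
R4 reduces to 0 = 0, so the extra equation is consistent.
Reading off the reduced rows gives x1 = -3, x2 = 2, x3 = 1.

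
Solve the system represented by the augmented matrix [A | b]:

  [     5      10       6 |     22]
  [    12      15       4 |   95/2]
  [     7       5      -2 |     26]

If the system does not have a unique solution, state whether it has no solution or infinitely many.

no solution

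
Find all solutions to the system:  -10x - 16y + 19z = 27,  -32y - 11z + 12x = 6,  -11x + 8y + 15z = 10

no solution

Row-reduce:
R1 ← R1 / (-10).
R2 ← R2 − 12·R1.
R3 ← R3 + 11·R1.
R2 ← R2 / (-256/5).
R1 ← R1 − 8/5·R2.
R3 ← R3 − 128/5·R2.
Row 3 reduces to 0 = -1/2, a contradiction. The system is inconsistent.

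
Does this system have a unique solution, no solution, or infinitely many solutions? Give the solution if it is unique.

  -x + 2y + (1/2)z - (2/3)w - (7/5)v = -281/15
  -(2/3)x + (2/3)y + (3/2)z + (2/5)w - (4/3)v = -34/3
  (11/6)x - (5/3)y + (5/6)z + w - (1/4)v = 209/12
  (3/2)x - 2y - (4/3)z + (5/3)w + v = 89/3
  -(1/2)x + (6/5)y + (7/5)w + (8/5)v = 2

x = 6, y = -3, z = -4, w = 5, v = 1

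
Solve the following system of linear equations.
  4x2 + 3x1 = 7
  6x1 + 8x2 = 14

infinitely many solutions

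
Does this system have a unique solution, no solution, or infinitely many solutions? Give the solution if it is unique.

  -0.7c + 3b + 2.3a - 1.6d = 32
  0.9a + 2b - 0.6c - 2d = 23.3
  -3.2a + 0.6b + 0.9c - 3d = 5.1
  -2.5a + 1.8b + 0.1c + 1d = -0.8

a = 3, b = 6, c = -1, d = -4

Row-reduce the augmented matrix:
R1 ← R1 / (23/10).
R2 ← R2 − 9/10·R1.
R3 ← R3 + 16/5·R1.
R4 ← R4 + 5/2·R1.
R2 ← R2 / (19/23).
R1 ← R1 − 30/23·R2.
R3 ← R3 − 549/115·R2.
R4 ← R4 − 582/115·R2.
R3 ← R3 / (172/95).
R1 ← R1 − 4/19·R3.
R2 ← R2 + 15/38·R3.
R4 ← R4 − 127/95·R3.
R4 ← R4 / (24399/4300).
R1 ← R1 − 249/215·R4.
R2 ← R2 + 1843/1720·R4.
R3 ← R3 − 1289/860·R4.
Reading off the reduced rows gives a = 3, b = 6, c = -1, d = -4.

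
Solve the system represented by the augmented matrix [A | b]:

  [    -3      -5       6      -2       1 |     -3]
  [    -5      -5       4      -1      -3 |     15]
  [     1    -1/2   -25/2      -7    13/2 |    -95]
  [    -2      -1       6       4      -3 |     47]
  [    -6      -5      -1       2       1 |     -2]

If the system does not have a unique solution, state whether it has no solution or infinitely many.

infinitely many solutions

Row-reduce:
R1 ← R1 / (-3).
R2 ← R2 + 5·R1.
R3 ← R3 − 1·R1.
R4 ← R4 + 2·R1.
R5 ← R5 + 6·R1.
R2 ← R2 / (10/3).
R1 ← R1 − 5/3·R2.
R3 ← R3 + 13/6·R2.
R4 ← R4 − 7/3·R2.
R5 ← R5 − 5·R2.
R3 ← R3 / (-72/5).
R1 ← R1 − 1·R3.
R2 ← R2 + 9/5·R3.
R4 ← R4 − 31/5·R3.
R5 ← R5 + 4·R3.
R4 ← R4 / (101/96).
R1 ← R1 + 89/96·R4.
R2 ← R2 − 47/32·R4.
R3 ← R3 − 41/96·R4.
R5 ← R5 − 101/24·R4.
Rank is 4 with 5 unknowns, leaving x_5 free.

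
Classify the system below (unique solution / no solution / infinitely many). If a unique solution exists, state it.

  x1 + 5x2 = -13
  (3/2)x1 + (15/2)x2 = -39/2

Row-reduce:
R2 ← R2 − 3/2·R1.
Rank is 1 with 2 unknowns, leaving x2 free.

infinitely many solutions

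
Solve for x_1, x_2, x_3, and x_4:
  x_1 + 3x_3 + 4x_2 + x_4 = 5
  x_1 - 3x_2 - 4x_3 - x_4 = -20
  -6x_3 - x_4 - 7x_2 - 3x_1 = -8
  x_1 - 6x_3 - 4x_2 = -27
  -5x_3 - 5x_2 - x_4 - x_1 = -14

Row-reduce the augmented matrix:
R2 ← R2 − 1·R1.
R3 ← R3 + 3·R1.
R4 ← R4 − 1·R1.
R5 ← R5 + 1·R1.
R2 ← R2 / (-7).
R1 ← R1 − 4·R2.
R3 ← R3 − 5·R2.
R4 ← R4 + 8·R2.
R5 ← R5 + 1·R2.
R3 ← R3 / (-2).
R1 ← R1 + 1·R3.
R2 ← R2 − 1·R3.
R4 ← R4 + 1·R3.
R5 ← R5 + 1·R3.
R1 ← R1 + 3/7·R4.
R2 ← R2 − 4/7·R4.
R3 ← R3 + 2/7·R4.
R5 reduces to 0 = 0, so the extra equation is consistent.
Reading off the reduced rows gives x_1 = -3, x_2 = -3, x_3 = 6, x_4 = 2.

x_1 = -3, x_2 = -3, x_3 = 6, x_4 = 2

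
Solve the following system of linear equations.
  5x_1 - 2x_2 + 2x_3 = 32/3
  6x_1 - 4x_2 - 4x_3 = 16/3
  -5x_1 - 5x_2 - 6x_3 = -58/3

x_1 = 2, x_2 = 2/3, x_3 = 1

Row-reduce the augmented matrix:
R1 ← R1 / (5).
R2 ← R2 − 6·R1.
R3 ← R3 + 5·R1.
R2 ← R2 / (-8/5).
R1 ← R1 + 2/5·R2.
R3 ← R3 + 7·R2.
R3 ← R3 / (24).
R1 ← R1 − 2·R3.
R2 ← R2 − 4·R3.
Reading off the reduced rows gives x_1 = 2, x_2 = 2/3, x_3 = 1.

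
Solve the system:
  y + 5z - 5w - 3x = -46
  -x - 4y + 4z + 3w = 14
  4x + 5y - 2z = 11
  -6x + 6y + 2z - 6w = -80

x = 6, y = -3, z = -1, w = 4

Row-reduce the augmented matrix:
R1 ← R1 / (-3).
R2 ← R2 + 1·R1.
R3 ← R3 − 4·R1.
R4 ← R4 + 6·R1.
R2 ← R2 / (-13/3).
R1 ← R1 + 1/3·R2.
R3 ← R3 − 19/3·R2.
R4 ← R4 − 4·R2.
R3 ← R3 / (105/13).
R1 ← R1 + 24/13·R3.
R2 ← R2 + 7/13·R3.
R4 ← R4 + 76/13·R3.
R4 ← R4 / (884/105).
R1 ← R1 − 47/35·R4.
R2 ← R2 + 16/15·R4.
R3 ← R3 − 2/105·R4.
Reading off the reduced rows gives x = 6, y = -3, z = -1, w = 4.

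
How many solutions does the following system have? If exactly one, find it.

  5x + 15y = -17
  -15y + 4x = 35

Row-reduce the augmented matrix:
R1 ← R1 / (5).
R2 ← R2 − 4·R1.
R2 ← R2 / (-27).
R1 ← R1 − 3·R2.
Reading off the reduced rows gives x = 2, y = -9/5.

x = 2, y = -9/5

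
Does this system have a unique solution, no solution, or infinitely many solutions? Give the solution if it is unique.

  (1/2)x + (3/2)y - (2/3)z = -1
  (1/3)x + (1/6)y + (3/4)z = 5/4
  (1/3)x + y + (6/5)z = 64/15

Row-reduce the augmented matrix:
R1 ← R1 / (1/2).
R2 ← R2 − 1/3·R1.
R3 ← R3 − 1/3·R1.
R2 ← R2 / (-5/6).
R1 ← R1 − 3·R2.
R3 ← R3 / (74/45).
R1 ← R1 − 89/30·R3.
R2 ← R2 + 43/30·R3.
Reading off the reduced rows gives x = -4, y = 2, z = 3.

x = -4, y = 2, z = 3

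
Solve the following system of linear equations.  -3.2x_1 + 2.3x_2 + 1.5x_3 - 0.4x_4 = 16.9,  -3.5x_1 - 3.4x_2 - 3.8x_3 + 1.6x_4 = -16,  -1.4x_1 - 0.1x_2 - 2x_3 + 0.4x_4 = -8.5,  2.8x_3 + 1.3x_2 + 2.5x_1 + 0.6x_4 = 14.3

Row-reduce the augmented matrix:
R1 ← R1 / (-16/5).
R2 ← R2 + 7/2·R1.
R3 ← R3 + 7/5·R1.
R4 ← R4 − 5/2·R1.
R2 ← R2 / (-1893/320).
R1 ← R1 + 23/32·R2.
R3 ← R3 + 177/160·R2.
R4 ← R4 − 991/320·R2.
R3 ← R3 / (-10341/6310).
R1 ← R1 − 364/1893·R3.
R2 ← R2 − 1741/1893·R3.
R4 ← R4 − 21271/18930·R3.
R4 ← R4 / (25631/17235).
R1 ← R1 + 344/3447·R4.
R2 ← R2 + 812/3447·R4.
R3 ← R3 + 136/1149·R4.
Reading off the reduced rows gives x_1 = -2, x_2 = 1, x_3 = 6, x_4 = 2.

x_1 = -2, x_2 = 1, x_3 = 6, x_4 = 2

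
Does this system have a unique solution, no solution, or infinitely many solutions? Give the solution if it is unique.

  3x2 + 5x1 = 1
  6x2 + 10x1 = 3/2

Row-reduce:
R1 ← R1 / (5).
R2 ← R2 − 10·R1.
Row 2 reduces to 0 = -1/2, a contradiction. The system is inconsistent.

no solution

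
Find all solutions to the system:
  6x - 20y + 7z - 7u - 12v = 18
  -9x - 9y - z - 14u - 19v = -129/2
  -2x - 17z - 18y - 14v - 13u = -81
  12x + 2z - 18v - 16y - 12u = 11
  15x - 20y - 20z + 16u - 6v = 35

Row-reduce the augmented matrix:
R1 ← R1 / (6).
R2 ← R2 + 9·R1.
R3 ← R3 + 2·R1.
R4 ← R4 − 12·R1.
R5 ← R5 − 15·R1.
R2 ← R2 / (-39).
R1 ← R1 + 10/3·R2.
R3 ← R3 + 74/3·R2.
R4 ← R4 − 24·R2.
R5 ← R5 − 30·R2.
R3 ← R3 / (-2419/117).
R1 ← R1 − 83/234·R3.
R2 ← R2 + 19/78·R3.
R4 ← R4 + 80/13·R3.
R5 ← R5 + 785/26·R3.
R4 ← R4 / (-31750/2419).
R1 ← R1 − 2250/2419·R4.
R2 ← R2 − 1515/2419·R4.
R3 ← R3 + 19/2419·R4.
R5 ← R5 − 34874/2419·R4.
R5 ← R5 / (-516492/15875).
R1 ← R1 + 6/127·R5.
R2 ← R2 − 26/3175·R5.
R3 ← R3 + 3973/15875·R5.
R4 ← R4 − 22227/15875·R5.
Reading off the reduced rows gives x = 3, y = 0, z = 5/2, u = 5/2, v = 0.

x = 3, y = 0, z = 5/2, u = 5/2, v = 0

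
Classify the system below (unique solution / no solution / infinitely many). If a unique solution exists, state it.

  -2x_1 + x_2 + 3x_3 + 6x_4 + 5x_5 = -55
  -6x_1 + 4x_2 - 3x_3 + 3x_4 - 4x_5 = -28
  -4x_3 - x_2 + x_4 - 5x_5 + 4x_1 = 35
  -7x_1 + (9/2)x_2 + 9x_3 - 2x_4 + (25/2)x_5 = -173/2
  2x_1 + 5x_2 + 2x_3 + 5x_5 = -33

Row-reduce:
R1 ← R1 / (-2).
R2 ← R2 + 6·R1.
R3 ← R3 − 4·R1.
R4 ← R4 + 7·R1.
R5 ← R5 − 2·R1.
R1 ← R1 + 1/2·R2.
R3 ← R3 − 1·R2.
R4 ← R4 − 1·R2.
R5 ← R5 − 6·R2.
R3 ← R3 / (14).
R1 ← R1 + 15/2·R3.
R2 ← R2 + 12·R3.
R4 ← R4 − 21/2·R3.
R5 ← R5 − 77·R3.
R4 ← R4 / (-29).
R1 ← R1 − 9/2·R4.
R2 ← R2 − 9·R4.
R3 ← R3 − 2·R4.
R5 ← R5 + 58·R4.
Rank is 4 with 5 unknowns, leaving x_5 free.

infinitely many solutions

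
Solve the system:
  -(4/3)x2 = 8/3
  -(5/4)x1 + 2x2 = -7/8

Row-reduce the augmented matrix:
Swap R1 and R2.
R1 ← R1 / (-5/4).
R2 ← R2 / (-4/3).
R1 ← R1 + 8/5·R2.
Reading off the reduced rows gives x1 = -5/2, x2 = -2.

x1 = -5/2, x2 = -2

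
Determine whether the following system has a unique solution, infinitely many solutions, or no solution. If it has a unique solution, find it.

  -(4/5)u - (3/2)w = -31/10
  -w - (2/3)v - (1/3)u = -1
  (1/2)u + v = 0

Row-reduce the augmented matrix:
R1 ← R1 / (-4/5).
R2 ← R2 + 1/3·R1.
R3 ← R3 − 1/2·R1.
R2 ← R2 / (-2/3).
R3 ← R3 − 1·R2.
R3 ← R3 / (-3/2).
R1 ← R1 − 15/8·R3.
R2 ← R2 − 9/16·R3.
Reading off the reduced rows gives u = 2, v = -1, w = 1.

u = 2, v = -1, w = 1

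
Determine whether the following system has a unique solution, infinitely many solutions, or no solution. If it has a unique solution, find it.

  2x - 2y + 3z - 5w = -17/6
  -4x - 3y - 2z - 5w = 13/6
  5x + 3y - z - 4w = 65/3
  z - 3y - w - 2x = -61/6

x = 4/3, y = 2, z = -3, w = -3/2

Row-reduce the augmented matrix:
R1 ← R1 / (2).
R2 ← R2 + 4·R1.
R3 ← R3 − 5·R1.
R4 ← R4 + 2·R1.
R2 ← R2 / (-7).
R1 ← R1 + 1·R2.
R3 ← R3 − 8·R2.
R4 ← R4 + 5·R2.
R3 ← R3 / (-55/14).
R1 ← R1 − 13/14·R3.
R2 ← R2 + 4/7·R3.
R4 ← R4 − 8/7·R3.
R4 ← R4 / (11/5).
R1 ← R1 + 12/5·R4.
R2 ← R2 − 17/5·R4.
R3 ← R3 − 11/5·R4.
Reading off the reduced rows gives x = 4/3, y = 2, z = -3, w = -3/2.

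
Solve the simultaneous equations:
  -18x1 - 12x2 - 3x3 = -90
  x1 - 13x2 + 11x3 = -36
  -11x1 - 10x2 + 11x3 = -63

Row-reduce the augmented matrix:
R1 ← R1 / (-18).
R2 ← R2 − 1·R1.
R3 ← R3 + 11·R1.
R2 ← R2 / (-41/3).
R1 ← R1 − 2/3·R2.
R3 ← R3 + 8/3·R2.
R3 ← R3 / (879/82).
R1 ← R1 − 57/82·R3.
R2 ← R2 + 65/82·R3.
Reading off the reduced rows gives x1 = 3, x2 = 3, x3 = 0.

x1 = 3, x2 = 3, x3 = 0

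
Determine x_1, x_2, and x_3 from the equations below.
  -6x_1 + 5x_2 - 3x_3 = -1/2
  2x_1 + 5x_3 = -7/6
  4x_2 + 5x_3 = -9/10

Row-reduce the augmented matrix:
R1 ← R1 / (-6).
R2 ← R2 − 2·R1.
R2 ← R2 / (5/3).
R1 ← R1 + 5/6·R2.
R3 ← R3 − 4·R2.
R3 ← R3 / (-23/5).
R1 ← R1 − 5/2·R3.
R2 ← R2 − 12/5·R3.
Reading off the reduced rows gives x_1 = 2/3, x_2 = 2/5, x_3 = -1/2.

x_1 = 2/3, x_2 = 2/5, x_3 = -1/2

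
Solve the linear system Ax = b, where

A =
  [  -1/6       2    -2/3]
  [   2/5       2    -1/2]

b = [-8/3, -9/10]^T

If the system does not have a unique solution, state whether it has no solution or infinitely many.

infinitely many solutions

Row-reduce:
R1 ← R1 / (-1/6).
R2 ← R2 − 2/5·R1.
R2 ← R2 / (34/5).
R1 ← R1 + 12·R2.
Rank is 2 with 3 unknowns, leaving x_3 free.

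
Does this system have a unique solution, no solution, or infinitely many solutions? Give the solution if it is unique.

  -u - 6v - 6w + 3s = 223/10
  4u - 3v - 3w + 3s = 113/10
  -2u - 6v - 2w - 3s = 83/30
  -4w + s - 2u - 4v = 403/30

Row-reduce the augmented matrix:
R1 ← R1 / (-1).
R2 ← R2 − 4·R1.
R3 ← R3 + 2·R1.
R4 ← R4 + 2·R1.
R2 ← R2 / (-27).
R1 ← R1 − 6·R2.
R3 ← R3 − 6·R2.
R4 ← R4 − 8·R2.
R3 ← R3 / (4).
R2 ← R2 − 1·R3.
R4 ← R4 / (-5/9).
R1 ← R1 − 1/3·R4.
R2 ← R2 − 31/36·R4.
R3 ← R3 + 17/12·R4.
Reading off the reduced rows gives u = -4/5, v = -1, w = -4/3, s = 5/2.

u = -4/5, v = -1, w = -4/3, s = 5/2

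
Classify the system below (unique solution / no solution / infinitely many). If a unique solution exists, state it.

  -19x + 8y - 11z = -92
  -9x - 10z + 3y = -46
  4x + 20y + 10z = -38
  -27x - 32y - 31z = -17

Row-reduce:
R1 ← R1 / (-19).
R2 ← R2 + 9·R1.
R3 ← R3 − 4·R1.
R4 ← R4 + 27·R1.
R2 ← R2 / (-15/19).
R1 ← R1 + 8/19·R2.
R3 ← R3 − 412/19·R2.
R4 ← R4 + 824/19·R2.
R3 ← R3 / (-1858/15).
R1 ← R1 − 47/15·R3.
R2 ← R2 − 91/15·R3.
R4 ← R4 − 3716/15·R3.
Row 4 reduces to 0 = -1, a contradiction. The system is inconsistent.

no solution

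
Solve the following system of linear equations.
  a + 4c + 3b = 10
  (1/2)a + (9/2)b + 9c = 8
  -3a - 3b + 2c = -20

Row-reduce:
R2 ← R2 − 1/2·R1.
R3 ← R3 + 3·R1.
R2 ← R2 / (3).
R1 ← R1 − 3·R2.
R3 ← R3 − 6·R2.
Row 3 reduces to 0 = 4, a contradiction. The system is inconsistent.

no solution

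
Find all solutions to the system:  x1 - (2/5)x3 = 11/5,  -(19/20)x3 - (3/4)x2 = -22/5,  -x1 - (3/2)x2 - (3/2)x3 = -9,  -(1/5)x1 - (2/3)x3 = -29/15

no solution

Row-reduce:
R3 ← R3 + 1·R1.
R4 ← R4 + 1/5·R1.
R2 ← R2 / (-3/4).
R3 ← R3 + 3/2·R2.
Swap R3 and R4.
R3 ← R3 / (-56/75).
R1 ← R1 + 2/5·R3.
R2 ← R2 − 19/15·R3.
Row 4 reduces to 0 = 2, a contradiction. The system is inconsistent.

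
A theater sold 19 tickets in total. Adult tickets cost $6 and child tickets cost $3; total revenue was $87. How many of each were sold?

adult tickets: 10, child tickets: 9

Let a = adult tickets, c = child tickets.
  a + c = 19
  6a + 3c = 87
Row-reduce the augmented matrix:
R2 ← R2 − 6·R1.
R2 ← R2 / (-3).
R1 ← R1 − 1·R2.
Reading off the reduced rows gives a = 10, c = 9.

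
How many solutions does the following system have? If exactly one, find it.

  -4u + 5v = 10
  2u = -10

Row-reduce the augmented matrix:
R1 ← R1 / (-4).
R2 ← R2 − 2·R1.
R2 ← R2 / (5/2).
R1 ← R1 + 5/4·R2.
Reading off the reduced rows gives u = -5, v = -2.

u = -5, v = -2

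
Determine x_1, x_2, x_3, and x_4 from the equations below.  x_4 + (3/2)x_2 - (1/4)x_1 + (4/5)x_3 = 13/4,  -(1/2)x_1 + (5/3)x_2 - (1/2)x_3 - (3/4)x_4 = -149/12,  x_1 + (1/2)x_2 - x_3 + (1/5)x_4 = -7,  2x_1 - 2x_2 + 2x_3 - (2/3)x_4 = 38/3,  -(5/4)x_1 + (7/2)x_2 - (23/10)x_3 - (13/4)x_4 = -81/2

Row-reduce the augmented matrix:
R1 ← R1 / (-1/4).
R2 ← R2 + 1/2·R1.
R3 ← R3 − 1·R1.
R4 ← R4 − 2·R1.
R5 ← R5 + 5/4·R1.
R2 ← R2 / (-4/3).
R1 ← R1 + 6·R2.
R3 ← R3 − 13/2·R2.
R4 ← R4 − 10·R2.
R5 ← R5 + 4·R2.
R3 ← R3 / (-643/80).
R1 ← R1 − 25/4·R3.
R2 ← R2 − 63/40·R3.
R4 ← R4 + 147/20·R3.
R4 ← R4 / (-46999/9645).
R1 ← R1 − 782/643·R4.
R2 ← R2 − 831/3215·R4.
R3 ← R3 − 1473/1286·R4.
R5 reduces to 0 = 0, so the extra equation is consistent.
Reading off the reduced rows gives x_1 = -1, x_2 = -4, x_3 = 5, x_4 = 5.

x_1 = -1, x_2 = -4, x_3 = 5, x_4 = 5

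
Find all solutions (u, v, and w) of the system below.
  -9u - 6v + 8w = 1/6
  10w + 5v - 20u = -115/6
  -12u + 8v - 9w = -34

u = 3/2, v = -1/2, w = 4/3

Row-reduce the augmented matrix:
R1 ← R1 / (-9).
R2 ← R2 + 20·R1.
R3 ← R3 + 12·R1.
R2 ← R2 / (55/3).
R1 ← R1 − 2/3·R2.
R3 ← R3 − 16·R2.
R3 ← R3 / (-425/33).
R1 ← R1 + 20/33·R3.
R2 ← R2 + 14/33·R3.
Reading off the reduced rows gives u = 3/2, v = -1/2, w = 4/3.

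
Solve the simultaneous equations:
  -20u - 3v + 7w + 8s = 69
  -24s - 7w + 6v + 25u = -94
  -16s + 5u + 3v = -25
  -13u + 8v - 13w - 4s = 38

infinitely many solutions

Row-reduce:
R1 ← R1 / (-20).
R2 ← R2 − 25·R1.
R3 ← R3 − 5·R1.
R4 ← R4 + 13·R1.
R2 ← R2 / (9/4).
R1 ← R1 − 3/20·R2.
R3 ← R3 − 9/4·R2.
R4 ← R4 − 199/20·R2.
Swap R3 and R4.
R3 ← R3 / (-1138/45).
R1 ← R1 + 7/15·R3.
R2 ← R2 − 7/9·R3.
Rank is 3 with 4 unknowns, leaving s free.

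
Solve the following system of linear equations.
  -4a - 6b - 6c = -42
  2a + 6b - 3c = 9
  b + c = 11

Row-reduce the augmented matrix:
R1 ← R1 / (-4).
R2 ← R2 − 2·R1.
R2 ← R2 / (3).
R1 ← R1 − 3/2·R2.
R3 ← R3 − 1·R2.
R3 ← R3 / (3).
R1 ← R1 − 9/2·R3.
R2 ← R2 + 2·R3.
Reading off the reduced rows gives a = -6, b = 6, c = 5.

a = -6, b = 6, c = 5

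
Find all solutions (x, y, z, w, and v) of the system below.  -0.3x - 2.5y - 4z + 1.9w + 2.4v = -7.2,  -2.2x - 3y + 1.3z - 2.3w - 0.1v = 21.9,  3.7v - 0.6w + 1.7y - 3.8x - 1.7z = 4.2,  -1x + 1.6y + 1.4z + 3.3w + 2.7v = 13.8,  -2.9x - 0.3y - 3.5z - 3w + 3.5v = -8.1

Row-reduce the augmented matrix:
R1 ← R1 / (-3/10).
R2 ← R2 + 11/5·R1.
R3 ← R3 + 19/5·R1.
R4 ← R4 + 1·R1.
R5 ← R5 + 29/10·R1.
R2 ← R2 / (46/3).
R1 ← R1 − 25/3·R2.
R3 ← R3 − 1001/30·R2.
R4 ← R4 − 149/15·R2.
R5 ← R5 − 358/15·R2.
R3 ← R3 / (-81393/4600).
R1 ← R1 + 305/92·R3.
R2 ← R2 − 919/460·R3.
R4 ← R4 + 11757/2300·R3.
R5 ← R5 + 7196/575·R3.
R4 ← R4 / (1194813/271310).
R1 ← R1 − 13352/27131·R4.
R2 ← R2 − 3927/27131·R4.
R3 ← R3 + 16343/27131·R4.
R5 ← R5 + 493473/135655·R4.
R5 ← R5 / (3517657/1991355).
R1 ← R1 + 1077800/1194813·R5.
R2 ← R2 − 35603/398271·R5.
R3 ← R3 + 348058/1194813·R5.
R4 ← R4 − 746843/1194813·R5.
Reading off the reduced rows gives x = -5, y = -3, z = 5, w = 2, v = 0.

x = -5, y = -3, z = 5, w = 2, v = 0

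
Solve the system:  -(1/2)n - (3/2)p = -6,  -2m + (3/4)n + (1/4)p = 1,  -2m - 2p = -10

Row-reduce:
Swap R1 and R2.
R1 ← R1 / (-2).
R3 ← R3 + 2·R1.
R2 ← R2 / (-1/2).
R1 ← R1 + 3/8·R2.
R3 ← R3 + 3/4·R2.
Row 3 reduces to 0 = -2, a contradiction. The system is inconsistent.

no solution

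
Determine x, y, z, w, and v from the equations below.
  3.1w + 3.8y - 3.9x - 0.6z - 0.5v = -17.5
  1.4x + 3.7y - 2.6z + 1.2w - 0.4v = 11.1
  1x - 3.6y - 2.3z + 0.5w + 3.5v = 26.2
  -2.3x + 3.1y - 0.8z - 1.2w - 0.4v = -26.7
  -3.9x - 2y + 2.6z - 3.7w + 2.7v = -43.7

Row-reduce the augmented matrix:
R1 ← R1 / (-39/10).
R2 ← R2 − 7/5·R1.
R3 ← R3 − 1·R1.
R4 ← R4 + 23/10·R1.
R5 ← R5 + 39/10·R1.
R2 ← R2 / (395/78).
R1 ← R1 + 38/39·R2.
R3 ← R3 + 512/195·R2.
R4 ← R4 − 67/78·R2.
R5 ← R5 + 29/5·R2.
R3 ← R3 / (-77293/19750).
R1 ← R1 + 766/1975·R3.
R2 ← R2 + 1098/1975·R3.
R4 ← R4 − 62/1975·R3.
R5 ← R5 + 242/9875·R3.
R4 ← R4 / (-2628349/772930).
R1 ← R1 + 46147/77293·R4.
R2 ← R2 − 7916/77293·R4.
R3 ← R3 + 49257/77293·R4.
R5 ← R5 + 1610286/386465·R4.
R5 ← R5 / (32792062/13141745).
R1 ← R1 + 764316/2628349·R5.
R2 ← R2 + 1446116/2628349·R5.
R3 ← R3 + 2071478/2628349·R5.
R4 ← R4 + 13759/2628349·R5.
Reading off the reduced rows gives x = 6, y = -3, z = -3, w = 5, v = 0.

x = 6, y = -3, z = -3, w = 5, v = 0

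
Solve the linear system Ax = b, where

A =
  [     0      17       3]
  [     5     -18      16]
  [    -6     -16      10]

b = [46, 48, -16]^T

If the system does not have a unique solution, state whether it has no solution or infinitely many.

x_1 = 4, x_2 = 2, x_3 = 4

Row-reduce the augmented matrix:
Swap R1 and R2.
R1 ← R1 / (5).
R3 ← R3 + 6·R1.
R2 ← R2 / (17).
R1 ← R1 + 18/5·R2.
R3 ← R3 + 188/5·R2.
R3 ← R3 / (3046/85).
R1 ← R1 − 326/85·R3.
R2 ← R2 − 3/17·R3.
Reading off the reduced rows gives x_1 = 4, x_2 = 2, x_3 = 4.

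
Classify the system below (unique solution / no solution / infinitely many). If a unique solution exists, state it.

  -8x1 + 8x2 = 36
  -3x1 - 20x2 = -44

Row-reduce the augmented matrix:
R1 ← R1 / (-8).
R2 ← R2 + 3·R1.
R2 ← R2 / (-23).
R1 ← R1 + 1·R2.
Reading off the reduced rows gives x1 = -2, x2 = 5/2.

x1 = -2, x2 = 5/2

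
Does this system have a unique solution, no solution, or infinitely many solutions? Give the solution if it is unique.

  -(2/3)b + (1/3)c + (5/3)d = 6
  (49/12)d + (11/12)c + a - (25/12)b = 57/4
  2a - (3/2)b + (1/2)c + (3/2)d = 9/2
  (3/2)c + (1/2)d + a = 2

infinitely many solutions

Row-reduce:
Swap R1 and R2.
R3 ← R3 − 2·R1.
R4 ← R4 − 1·R1.
R2 ← R2 / (-2/3).
R1 ← R1 + 25/12·R2.
R3 ← R3 − 8/3·R2.
R4 ← R4 − 25/12·R2.
Swap R3 and R4.
R3 ← R3 / (13/8).
R1 ← R1 + 1/8·R3.
R2 ← R2 + 1/2·R3.
Rank is 3 with 4 unknowns, leaving d free.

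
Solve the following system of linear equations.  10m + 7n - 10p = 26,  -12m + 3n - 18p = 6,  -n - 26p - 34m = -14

infinitely many solutions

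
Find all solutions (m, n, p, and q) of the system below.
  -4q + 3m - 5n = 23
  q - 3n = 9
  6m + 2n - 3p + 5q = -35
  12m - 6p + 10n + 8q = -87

Row-reduce:
R1 ← R1 / (3).
R3 ← R3 − 6·R1.
R4 ← R4 − 12·R1.
R2 ← R2 / (-3).
R1 ← R1 + 5/3·R2.
R3 ← R3 − 12·R2.
R4 ← R4 − 30·R2.
R3 ← R3 / (-3).
R4 ← R4 + 6·R3.
Row 4 reduces to 0 = 1, a contradiction. The system is inconsistent.

no solution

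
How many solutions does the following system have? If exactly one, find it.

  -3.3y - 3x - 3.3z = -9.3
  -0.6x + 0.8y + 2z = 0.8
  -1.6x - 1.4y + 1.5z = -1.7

x = 2, y = 0, z = 1

Row-reduce the augmented matrix:
R1 ← R1 / (-3).
R2 ← R2 + 3/5·R1.
R3 ← R3 + 8/5·R1.
R2 ← R2 / (73/50).
R1 ← R1 − 11/10·R2.
R3 ← R3 − 9/25·R2.
R3 ← R3 / (1901/730).
R1 ← R1 + 66/73·R3.
R2 ← R2 − 133/73·R3.
Reading off the reduced rows gives x = 2, y = 0, z = 1.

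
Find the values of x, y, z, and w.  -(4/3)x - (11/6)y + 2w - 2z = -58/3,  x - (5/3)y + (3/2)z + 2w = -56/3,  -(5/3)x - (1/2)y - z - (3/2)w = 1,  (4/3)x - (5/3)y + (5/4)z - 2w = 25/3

Row-reduce the augmented matrix:
R1 ← R1 / (-4/3).
R2 ← R2 − 1·R1.
R3 ← R3 + 5/3·R1.
R4 ← R4 − 4/3·R1.
R2 ← R2 / (-73/24).
R1 ← R1 − 11/8·R2.
R3 ← R3 − 43/24·R2.
R4 ← R4 + 7/2·R2.
R3 ← R3 / (3/2).
R1 ← R1 − 3/2·R3.
R4 ← R4 + 3/4·R3.
R4 ← R4 / (-1459/292).
R1 ← R1 − 295/146·R4.
R2 ← R2 + 84/73·R4.
R3 ← R3 + 283/219·R4.
Reading off the reduced rows gives x = 6, y = 4, z = -4, w = -6.

x = 6, y = 4, z = -4, w = -6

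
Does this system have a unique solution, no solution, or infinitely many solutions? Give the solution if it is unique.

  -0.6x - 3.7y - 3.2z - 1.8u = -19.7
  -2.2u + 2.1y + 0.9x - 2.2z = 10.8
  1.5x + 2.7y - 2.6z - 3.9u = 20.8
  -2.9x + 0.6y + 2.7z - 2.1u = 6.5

x = 5, y = 3, z = 4, u = -4

Row-reduce the augmented matrix:
R1 ← R1 / (-3/5).
R2 ← R2 − 9/10·R1.
R3 ← R3 − 3/2·R1.
R4 ← R4 + 29/10·R1.
R2 ← R2 / (-69/20).
R1 ← R1 − 37/6·R2.
R3 ← R3 + 131/20·R2.
R4 ← R4 − 1109/60·R2.
R3 ← R3 / (928/345).
R1 ← R1 + 1486/207·R3.
R2 ← R2 − 140/69·R3.
R4 ← R4 + 8005/414·R3.
R4 ← R4 / (-732821/55680).
R1 ← R1 + 9323/2784·R4.
R2 ← R2 − 343/464·R4.
R3 ← R3 − 623/1856·R4.
Reading off the reduced rows gives x = 5, y = 3, z = 4, u = -4.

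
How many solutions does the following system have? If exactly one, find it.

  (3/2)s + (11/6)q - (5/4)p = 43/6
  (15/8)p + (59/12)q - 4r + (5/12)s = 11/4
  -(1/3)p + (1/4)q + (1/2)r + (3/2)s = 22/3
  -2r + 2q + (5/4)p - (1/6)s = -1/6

no solution

Row-reduce:
R1 ← R1 / (-5/4).
R2 ← R2 − 15/8·R1.
R3 ← R3 + 1/3·R1.
R4 ← R4 − 5/4·R1.
R2 ← R2 / (23/3).
R1 ← R1 + 22/15·R2.
R3 ← R3 + 43/180·R2.
R4 ← R4 − 23/6·R2.
R3 ← R3 / (259/690).
R1 ← R1 + 88/115·R3.
R2 ← R2 + 12/23·R3.
Row 4 reduces to 0 = 1/4, a contradiction. The system is inconsistent.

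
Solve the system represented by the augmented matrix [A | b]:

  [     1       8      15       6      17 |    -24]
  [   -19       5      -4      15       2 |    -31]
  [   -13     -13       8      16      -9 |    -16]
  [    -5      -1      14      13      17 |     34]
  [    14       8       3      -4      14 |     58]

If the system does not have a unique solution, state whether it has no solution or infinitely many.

Row-reduce the augmented matrix:
R2 ← R2 + 19·R1.
R3 ← R3 + 13·R1.
R4 ← R4 + 5·R1.
R5 ← R5 − 14·R1.
R2 ← R2 / (157).
R1 ← R1 − 8·R2.
R3 ← R3 − 91·R2.
R4 ← R4 − 39·R2.
R5 ← R5 + 104·R2.
R3 ← R3 / (6300/157).
R1 ← R1 − 107/157·R3.
R2 ← R2 − 281/157·R3.
R4 ← R4 − 3014/157·R3.
R5 ← R5 + 3275/157·R3.
R4 ← R4 / (5531/3150).
R1 ← R1 + 5669/6300·R4.
R2 ← R2 + 227/6300·R4.
R3 ← R3 − 3019/6300·R4.
R5 ← R5 − 1877/252·R4.
R5 ← R5 / (-428163/11062).
R1 ← R1 − 56917/11062·R5.
R2 ← R2 − 13505/11062·R5.
R3 ← R3 + 23573/11062·R5.
R4 ← R4 − 31391/5531·R5.
Reading off the reduced rows gives x_1 = 5, x_2 = -6, x_3 = -6, x_4 = 4, x_5 = 5.

x_1 = 5, x_2 = -6, x_3 = -6, x_4 = 4, x_5 = 5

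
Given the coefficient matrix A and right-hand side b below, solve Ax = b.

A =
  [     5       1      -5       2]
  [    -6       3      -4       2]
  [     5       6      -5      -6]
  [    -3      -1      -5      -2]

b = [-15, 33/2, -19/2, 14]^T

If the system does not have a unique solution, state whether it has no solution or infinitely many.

x_1 = -3, x_2 = -1/2, x_3 = -1/2, x_4 = -1

Row-reduce the augmented matrix:
R1 ← R1 / (5).
R2 ← R2 + 6·R1.
R3 ← R3 − 5·R1.
R4 ← R4 + 3·R1.
R2 ← R2 / (21/5).
R1 ← R1 − 1/5·R2.
R3 ← R3 − 5·R2.
R4 ← R4 + 2/5·R2.
R3 ← R3 / (250/21).
R1 ← R1 + 11/21·R3.
R2 ← R2 + 50/21·R3.
R4 ← R4 + 188/21·R3.
R4 ← R4 / (-1292/125).
R1 ← R1 + 49/125·R4.
R2 ← R2 + 8/5·R4.
R3 ← R3 + 139/125·R4.
Reading off the reduced rows gives x_1 = -3, x_2 = -1/2, x_3 = -1/2, x_4 = -1.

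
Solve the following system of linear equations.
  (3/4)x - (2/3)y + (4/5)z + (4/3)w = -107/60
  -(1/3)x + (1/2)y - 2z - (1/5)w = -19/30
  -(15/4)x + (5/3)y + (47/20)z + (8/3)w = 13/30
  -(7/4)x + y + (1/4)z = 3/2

Row-reduce:
R1 ← R1 / (3/4).
R2 ← R2 + 1/3·R1.
R3 ← R3 + 15/4·R1.
R4 ← R4 + 7/4·R1.
R2 ← R2 / (11/54).
R1 ← R1 + 8/9·R2.
R3 ← R3 + 5/3·R2.
R4 ← R4 + 5/9·R2.
R3 ← R3 / (-1563/220).
R1 ← R1 + 336/55·R3.
R2 ← R2 + 444/55·R3.
R4 ← R4 + 521/220·R3.
Row 4 reduces to 0 = 1/6, a contradiction. The system is inconsistent.

no solution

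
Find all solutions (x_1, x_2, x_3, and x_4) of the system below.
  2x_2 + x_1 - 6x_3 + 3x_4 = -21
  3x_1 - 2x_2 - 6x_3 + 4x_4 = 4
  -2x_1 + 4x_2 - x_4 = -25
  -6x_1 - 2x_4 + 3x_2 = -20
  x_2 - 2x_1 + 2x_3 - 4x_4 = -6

Row-reduce the augmented matrix:
R2 ← R2 − 3·R1.
R3 ← R3 + 2·R1.
R4 ← R4 + 6·R1.
R5 ← R5 + 2·R1.
R2 ← R2 / (-8).
R1 ← R1 − 2·R2.
R3 ← R3 − 8·R2.
R4 ← R4 − 15·R2.
R5 ← R5 − 5·R2.
Swap R3 and R4.
R3 ← R3 / (-27/2).
R1 ← R1 + 3·R3.
R2 ← R2 + 3/2·R3.
R5 ← R5 + 5/2·R3.
Swap R4 and R5.
R4 ← R4 / (-127/54).
R1 ← R1 − 5/18·R4.
R2 ← R2 + 1/9·R4.
R3 ← R3 + 53/108·R4.
R5 reduces to 0 = 0, so the extra equation is consistent.
Reading off the reduced rows gives x_1 = 0, x_2 = -6, x_3 = 2, x_4 = 1.

x_1 = 0, x_2 = -6, x_3 = 2, x_4 = 1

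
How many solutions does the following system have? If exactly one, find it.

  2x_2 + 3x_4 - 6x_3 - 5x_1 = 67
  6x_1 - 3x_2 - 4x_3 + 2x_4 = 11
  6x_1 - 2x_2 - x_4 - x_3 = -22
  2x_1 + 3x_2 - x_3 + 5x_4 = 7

Row-reduce the augmented matrix:
R1 ← R1 / (-5).
R2 ← R2 − 6·R1.
R3 ← R3 − 6·R1.
R4 ← R4 − 2·R1.
R2 ← R2 / (-3/5).
R1 ← R1 + 2/5·R2.
R3 ← R3 − 2/5·R2.
R4 ← R4 − 19/5·R2.
R3 ← R3 / (-47/3).
R1 ← R1 − 26/3·R3.
R2 ← R2 − 56/3·R3.
R4 ← R4 + 223/3·R3.
R4 ← R4 / (546/47).
R1 ← R1 + 39/47·R4.
R2 ← R2 + 84/47·R4.
R3 ← R3 + 19/47·R4.
Reading off the reduced rows gives x_1 = -5, x_2 = -3, x_3 = -6, x_4 = 4.

x_1 = -5, x_2 = -3, x_3 = -6, x_4 = 4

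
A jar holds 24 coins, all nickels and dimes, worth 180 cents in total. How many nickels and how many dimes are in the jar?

nickels: 12, dimes: 12

Let n = nickels, d = dimes.
  n + d = 24
  5n + 10d = 180
From equation 1: n = 24 − d.
Substitute into equation 2 and solve: d = 12.
Then n = 12.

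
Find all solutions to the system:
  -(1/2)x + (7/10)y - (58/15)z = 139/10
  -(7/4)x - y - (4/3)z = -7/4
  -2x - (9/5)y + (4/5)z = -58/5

infinitely many solutions

Row-reduce:
R1 ← R1 / (-1/2).
R2 ← R2 + 7/4·R1.
R3 ← R3 + 2·R1.
R2 ← R2 / (-69/20).
R1 ← R1 + 7/5·R2.
R3 ← R3 + 23/5·R2.
Rank is 2 with 3 unknowns, leaving z free.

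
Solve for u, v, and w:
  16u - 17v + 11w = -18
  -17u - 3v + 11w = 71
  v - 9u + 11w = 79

u = -1, v = 4, w = 6

Row-reduce the augmented matrix:
R1 ← R1 / (16).
R2 ← R2 + 17·R1.
R3 ← R3 + 9·R1.
R2 ← R2 / (-337/16).
R1 ← R1 + 17/16·R2.
R3 ← R3 + 137/16·R2.
R3 ← R3 / (2684/337).
R1 ← R1 + 154/337·R3.
R2 ← R2 + 363/337·R3.
Reading off the reduced rows gives u = -1, v = 4, w = 6.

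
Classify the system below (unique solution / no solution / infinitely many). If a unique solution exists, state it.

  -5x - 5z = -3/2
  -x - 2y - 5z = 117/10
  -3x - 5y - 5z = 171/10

x = 9/5, y = -3, z = -3/2

Row-reduce the augmented matrix:
R1 ← R1 / (-5).
R2 ← R2 + 1·R1.
R3 ← R3 + 3·R1.
R2 ← R2 / (-2).
R3 ← R3 + 5·R2.
R3 ← R3 / (8).
R1 ← R1 − 1·R3.
R2 ← R2 − 2·R3.
Reading off the reduced rows gives x = 9/5, y = -3, z = -3/2.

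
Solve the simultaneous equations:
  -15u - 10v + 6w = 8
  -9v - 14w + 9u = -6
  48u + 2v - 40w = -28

infinitely many solutions

Row-reduce:
R1 ← R1 / (-15).
R2 ← R2 − 9·R1.
R3 ← R3 − 48·R1.
R2 ← R2 / (-15).
R1 ← R1 − 2/3·R2.
R3 ← R3 + 30·R2.
Rank is 2 with 3 unknowns, leaving w free.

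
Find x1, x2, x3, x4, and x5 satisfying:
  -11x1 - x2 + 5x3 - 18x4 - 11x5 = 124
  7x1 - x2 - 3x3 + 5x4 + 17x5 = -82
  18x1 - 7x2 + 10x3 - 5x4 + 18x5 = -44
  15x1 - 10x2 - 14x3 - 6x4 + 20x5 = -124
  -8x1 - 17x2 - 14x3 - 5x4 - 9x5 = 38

Row-reduce the augmented matrix:
R1 ← R1 / (-11).
R2 ← R2 − 7·R1.
R3 ← R3 − 18·R1.
R4 ← R4 − 15·R1.
R5 ← R5 + 8·R1.
R2 ← R2 / (-18/11).
R1 ← R1 − 1/11·R2.
R3 ← R3 + 95/11·R2.
R4 ← R4 + 125/11·R2.
R5 ← R5 + 179/11·R2.
R3 ← R3 / (155/9).
R1 ← R1 + 4/9·R3.
R2 ← R2 + 1/9·R3.
R4 ← R4 + 76/9·R3.
R5 ← R5 + 175/9·R3.
R4 ← R4 / (4367/310).
R1 ← R1 − 393/310·R4.
R2 ← R2 − 611/155·R4.
R3 ← R3 + 7/310·R4.
R5 ← R5 − 2227/31·R4.
R5 ← R5 / (1312623/4367).
R1 ← R1 − 36342/4367·R5.
R2 ← R2 − 82200/4367·R5.
R3 ← R3 + 14015/4367·R5.
R4 ← R4 + 28000/4367·R5.
Reading off the reduced rows gives x1 = -4, x2 = -2, x3 = 4, x4 = -2, x5 = -2.

x1 = -4, x2 = -2, x3 = 4, x4 = -2, x5 = -2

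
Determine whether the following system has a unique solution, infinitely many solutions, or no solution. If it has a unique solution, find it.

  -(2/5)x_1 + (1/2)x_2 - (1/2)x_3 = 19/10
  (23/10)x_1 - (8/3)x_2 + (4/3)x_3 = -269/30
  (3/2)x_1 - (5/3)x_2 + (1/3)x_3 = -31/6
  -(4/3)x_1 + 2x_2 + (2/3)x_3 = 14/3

Row-reduce the augmented matrix:
R1 ← R1 / (-2/5).
R2 ← R2 − 23/10·R1.
R3 ← R3 − 3/2·R1.
R4 ← R4 + 4/3·R1.
R2 ← R2 / (5/24).
R1 ← R1 + 5/4·R2.
R3 ← R3 − 5/24·R2.
R4 ← R4 − 1/3·R2.
Swap R3 and R4.
R3 ← R3 / (24/5).
R1 ← R1 + 8·R3.
R2 ← R2 + 37/5·R3.
R4 reduces to 0 = 0, so the extra equation is consistent.
Reading off the reduced rows gives x_1 = -1, x_2 = 2, x_3 = -1.

x_1 = -1, x_2 = 2, x_3 = -1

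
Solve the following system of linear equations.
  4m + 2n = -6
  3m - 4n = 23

m = 1, n = -5

Row-reduce the augmented matrix:
R1 ← R1 / (4).
R2 ← R2 − 3·R1.
R2 ← R2 / (-11/2).
R1 ← R1 − 1/2·R2.
Reading off the reduced rows gives m = 1, n = -5.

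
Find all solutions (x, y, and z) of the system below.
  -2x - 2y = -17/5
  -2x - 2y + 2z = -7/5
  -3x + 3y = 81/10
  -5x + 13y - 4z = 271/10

Row-reduce the augmented matrix:
R1 ← R1 / (-2).
R2 ← R2 + 2·R1.
R3 ← R3 + 3·R1.
R4 ← R4 + 5·R1.
Swap R2 and R3.
R2 ← R2 / (6).
R1 ← R1 − 1·R2.
R4 ← R4 − 18·R2.
R3 ← R3 / (2).
R4 ← R4 + 4·R3.
R4 reduces to 0 = 0, so the extra equation is consistent.
Reading off the reduced rows gives x = -1/2, y = 11/5, z = 1.

x = -1/2, y = 11/5, z = 1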